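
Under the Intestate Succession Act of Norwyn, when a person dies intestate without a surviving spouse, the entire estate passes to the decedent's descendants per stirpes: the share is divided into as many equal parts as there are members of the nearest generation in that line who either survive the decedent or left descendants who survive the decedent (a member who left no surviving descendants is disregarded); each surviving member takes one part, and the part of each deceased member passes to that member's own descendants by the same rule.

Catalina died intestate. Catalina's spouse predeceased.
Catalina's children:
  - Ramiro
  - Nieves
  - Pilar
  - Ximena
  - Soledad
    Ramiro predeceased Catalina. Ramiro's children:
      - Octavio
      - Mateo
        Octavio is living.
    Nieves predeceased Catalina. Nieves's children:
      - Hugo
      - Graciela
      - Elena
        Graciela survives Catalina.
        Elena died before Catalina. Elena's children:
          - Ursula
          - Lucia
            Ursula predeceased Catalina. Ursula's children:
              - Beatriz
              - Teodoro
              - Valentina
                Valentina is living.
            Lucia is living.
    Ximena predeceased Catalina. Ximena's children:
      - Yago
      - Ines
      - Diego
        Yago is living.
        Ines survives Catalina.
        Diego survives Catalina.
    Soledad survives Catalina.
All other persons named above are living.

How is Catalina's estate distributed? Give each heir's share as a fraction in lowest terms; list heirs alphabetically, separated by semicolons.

There is no surviving spouse, so the entire estate passes to Catalina's descendants per stirpes.
The estate is divided into 5 equal shares of 1/5 among Ramiro, Nieves, Pilar, Ximena, Soledad.
Ramiro predeceased; the 1/5 allotted to Ramiro's branch passes to Ramiro's issue by representation.
The 1/5 is divided into 2 equal shares of 1/10 among Octavio, Mateo.
Octavio is living and takes 1/10.
Mateo is living and takes 1/10.
Nieves predeceased; the 1/5 allotted to Nieves's branch passes to Nieves's issue by representation.
The 1/5 is divided into 3 equal shares of 1/15 among Hugo, Graciela, Elena.
Hugo is living and takes 1/15.
Graciela is living and takes 1/15.
Elena predeceased; the 1/15 allotted to Elena's branch passes to Elena's issue by representation.
The 1/15 is divided into 2 equal shares of 1/30 among Ursula, Lucia.
Ursula predeceased; the 1/30 allotted to Ursula's branch passes to Ursula's issue by representation.
The 1/30 is divided into 3 equal shares of 1/90 among Beatriz, Teodoro, Valentina.
Beatriz is living and takes 1/90.
Teodoro is living and takes 1/90.
Valentina is living and takes 1/90.
Lucia is living and takes 1/30.
Pilar is living and takes 1/5.
Ximena predeceased; the 1/5 allotted to Ximena's branch passes to Ximena's issue by representation.
The 1/5 is divided into 3 equal shares of 1/15 among Yago, Ines, Diego.
Yago is living and takes 1/15.
Ines is living and takes 1/15.
Diego is living and takes 1/15.
Soledad is living and takes 1/5.

Beatriz 1/90; Diego 1/15; Graciela 1/15; Hugo 1/15; Ines 1/15; Lucia 1/30; Mateo 1/10; Octavio 1/10; Pilar 1/5; Soledad 1/5; Teodoro 1/90; Valentina 1/90; Yago 1/15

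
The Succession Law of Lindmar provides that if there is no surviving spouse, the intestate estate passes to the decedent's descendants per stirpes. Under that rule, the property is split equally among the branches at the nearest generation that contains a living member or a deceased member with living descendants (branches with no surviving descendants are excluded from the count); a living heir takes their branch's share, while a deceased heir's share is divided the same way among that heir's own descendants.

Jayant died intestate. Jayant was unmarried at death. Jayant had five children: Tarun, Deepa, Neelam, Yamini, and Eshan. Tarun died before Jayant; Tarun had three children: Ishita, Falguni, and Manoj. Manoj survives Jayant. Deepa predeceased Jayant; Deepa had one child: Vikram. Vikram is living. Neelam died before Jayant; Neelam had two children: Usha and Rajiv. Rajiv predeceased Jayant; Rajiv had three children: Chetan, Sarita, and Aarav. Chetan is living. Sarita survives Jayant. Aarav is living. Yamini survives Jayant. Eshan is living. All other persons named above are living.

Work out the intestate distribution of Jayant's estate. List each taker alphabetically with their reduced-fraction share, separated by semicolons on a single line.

Aarav 1/30; Chetan 1/30; Eshan 1/5; Falguni 1/15; Ishita 1/15; Manoj 1/15; Sarita 1/30; Usha 1/10; Vikram 1/5; Yamini 1/5

There is no surviving spouse, so the entire estate passes to Jayant's descendants per stirpes.
The estate is divided into 5 equal shares of 1/5 among Tarun, Deepa, Neelam, Yamini, Eshan.
Tarun predeceased; the 1/5 allotted to Tarun's branch passes to Tarun's issue by representation.
The 1/5 is divided into 3 equal shares of 1/15 among Ishita, Falguni, Manoj.
Ishita is living and takes 1/15.
Falguni is living and takes 1/15.
Manoj is living and takes 1/15.
Deepa predeceased; the 1/5 allotted to Deepa's branch passes to Deepa's issue by representation.
Vikram is the sole taker at this level and receives the full 1/5.
Neelam predeceased; the 1/5 allotted to Neelam's branch passes to Neelam's issue by representation.
The 1/5 is divided into 2 equal shares of 1/10 among Usha, Rajiv.
Usha is living and takes 1/10.
Rajiv predeceased; the 1/10 allotted to Rajiv's branch passes to Rajiv's issue by representation.
The 1/10 is divided into 3 equal shares of 1/30 among Chetan, Sarita, Aarav.
Chetan is living and takes 1/30.
Sarita is living and takes 1/30.
Aarav is living and takes 1/30.
Yamini is living and takes 1/5.
Eshan is living and takes 1/5.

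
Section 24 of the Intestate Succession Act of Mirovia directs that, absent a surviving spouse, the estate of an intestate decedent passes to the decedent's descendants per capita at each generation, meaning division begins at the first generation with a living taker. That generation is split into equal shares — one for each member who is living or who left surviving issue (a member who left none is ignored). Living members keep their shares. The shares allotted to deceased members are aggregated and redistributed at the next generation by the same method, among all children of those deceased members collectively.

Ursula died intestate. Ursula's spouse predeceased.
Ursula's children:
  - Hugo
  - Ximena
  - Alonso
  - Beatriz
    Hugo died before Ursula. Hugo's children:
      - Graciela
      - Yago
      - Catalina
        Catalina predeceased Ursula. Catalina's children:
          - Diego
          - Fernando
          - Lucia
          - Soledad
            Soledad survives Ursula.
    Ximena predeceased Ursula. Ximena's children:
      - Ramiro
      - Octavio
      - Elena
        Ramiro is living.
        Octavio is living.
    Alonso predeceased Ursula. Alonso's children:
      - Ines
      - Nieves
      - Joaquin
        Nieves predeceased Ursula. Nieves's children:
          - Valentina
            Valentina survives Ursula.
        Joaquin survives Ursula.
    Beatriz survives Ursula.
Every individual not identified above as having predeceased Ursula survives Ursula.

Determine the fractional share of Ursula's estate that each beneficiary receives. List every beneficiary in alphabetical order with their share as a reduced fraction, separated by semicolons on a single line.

There is no surviving spouse, so the entire estate passes to Ursula's descendants per capita at each generation.
At generation 1 (Hugo, Ximena, Alonso, Beatriz) there are 4 shares of (1)/4 = 1/4 each.
Living: Beatriz — each takes 1/4.
Deceased: Hugo, Ximena, and Alonso. Their combined 3/4 is pooled and carried to generation 2.
At generation 2 (Graciela, Yago, Catalina, Ramiro, Octavio, Elena, Ines, Nieves, Joaquin) there are 9 shares of (3/4)/9 = 1/12 each.
Living: Graciela, Yago, Ramiro, Octavio, Elena, Ines, and Joaquin — each takes 1/12.
Deceased: Catalina and Nieves. Their combined 1/6 is pooled and carried to generation 3.
At generation 3 (Diego, Fernando, Lucia, Soledad, Valentina) there are 5 shares of (1/6)/5 = 1/30 each.
Living: Diego, Fernando, Lucia, Soledad, and Valentina — each takes 1/30.

Beatriz 1/4; Diego 1/30; Elena 1/12; Fernando 1/30; Graciela 1/12; Ines 1/12; Joaquin 1/12; Lucia 1/30; Octavio 1/12; Ramiro 1/12; Soledad 1/30; Valentina 1/30; Yago 1/12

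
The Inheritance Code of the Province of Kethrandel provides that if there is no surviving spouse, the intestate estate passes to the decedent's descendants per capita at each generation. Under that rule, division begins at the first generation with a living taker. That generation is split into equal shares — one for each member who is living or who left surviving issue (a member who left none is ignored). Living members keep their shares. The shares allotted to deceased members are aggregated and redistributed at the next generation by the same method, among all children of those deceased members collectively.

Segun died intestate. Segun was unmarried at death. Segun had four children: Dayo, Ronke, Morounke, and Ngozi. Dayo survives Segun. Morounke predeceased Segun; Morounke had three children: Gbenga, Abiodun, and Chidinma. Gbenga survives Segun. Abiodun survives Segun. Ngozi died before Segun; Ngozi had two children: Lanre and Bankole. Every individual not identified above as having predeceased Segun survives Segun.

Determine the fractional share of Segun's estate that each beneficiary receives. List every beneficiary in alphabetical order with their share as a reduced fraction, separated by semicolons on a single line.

Abiodun 1/10; Bankole 1/10; Chidinma 1/10; Dayo 1/4; Gbenga 1/10; Lanre 1/10; Ronke 1/4

There is no surviving spouse, so the entire estate passes to Segun's descendants per capita at each generation.
At generation 1 (Dayo, Ronke, Morounke, Ngozi) there are 4 shares of (1)/4 = 1/4 each.
Living: Dayo and Ronke — each takes 1/4.
Deceased: Morounke and Ngozi. Their combined 1/2 is pooled and carried to generation 2.
At generation 2 (Gbenga, Abiodun, Chidinma, Lanre, Bankole) there are 5 shares of (1/2)/5 = 1/10 each.
Living: Gbenga, Abiodun, Chidinma, Lanre, and Bankole — each takes 1/10.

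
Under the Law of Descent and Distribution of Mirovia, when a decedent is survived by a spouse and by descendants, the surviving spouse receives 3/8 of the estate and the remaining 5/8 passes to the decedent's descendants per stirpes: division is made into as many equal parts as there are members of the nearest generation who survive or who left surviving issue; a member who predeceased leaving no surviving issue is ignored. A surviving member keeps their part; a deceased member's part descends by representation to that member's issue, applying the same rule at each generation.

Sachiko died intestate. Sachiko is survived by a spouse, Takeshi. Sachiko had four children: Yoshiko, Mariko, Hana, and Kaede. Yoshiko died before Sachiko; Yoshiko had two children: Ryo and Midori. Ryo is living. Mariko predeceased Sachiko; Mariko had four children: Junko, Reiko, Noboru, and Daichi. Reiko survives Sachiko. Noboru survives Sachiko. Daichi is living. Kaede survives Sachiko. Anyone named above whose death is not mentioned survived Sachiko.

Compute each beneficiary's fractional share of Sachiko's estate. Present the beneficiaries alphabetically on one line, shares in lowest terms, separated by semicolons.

Takeshi, as surviving spouse, takes 3/8.
The remaining 5/8 passes to Sachiko's descendants per stirpes.
The 5/8 is divided into 4 equal shares of 5/32 among Yoshiko, Mariko, Hana, Kaede.
Yoshiko predeceased; the 5/32 allotted to Yoshiko's branch passes to Yoshiko's issue by representation.
The 5/32 is divided into 2 equal shares of 5/64 among Ryo, Midori.
Ryo is living and takes 5/64.
Midori is living and takes 5/64.
Mariko predeceased; the 5/32 allotted to Mariko's branch passes to Mariko's issue by representation.
The 5/32 is divided into 4 equal shares of 5/128 among Junko, Reiko, Noboru, Daichi.
Junko is living and takes 5/128.
Reiko is living and takes 5/128.
Noboru is living and takes 5/128.
Daichi is living and takes 5/128.
Hana is living and takes 5/32.
Kaede is living and takes 5/32.

Daichi 5/128; Hana 5/32; Junko 5/128; Kaede 5/32; Midori 5/64; Noboru 5/128; Reiko 5/128; Ryo 5/64; Takeshi 3/8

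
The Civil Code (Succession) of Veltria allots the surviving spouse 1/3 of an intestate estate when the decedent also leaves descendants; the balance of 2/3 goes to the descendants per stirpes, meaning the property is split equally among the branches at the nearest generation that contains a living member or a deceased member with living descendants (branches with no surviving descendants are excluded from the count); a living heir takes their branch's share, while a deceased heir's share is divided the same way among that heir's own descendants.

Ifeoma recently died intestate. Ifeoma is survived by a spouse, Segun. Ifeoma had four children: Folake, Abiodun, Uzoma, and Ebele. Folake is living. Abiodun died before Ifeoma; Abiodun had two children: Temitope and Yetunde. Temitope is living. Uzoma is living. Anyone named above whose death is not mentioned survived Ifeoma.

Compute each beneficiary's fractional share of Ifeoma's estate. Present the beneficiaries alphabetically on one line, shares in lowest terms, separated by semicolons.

Segun, as surviving spouse, takes 1/3.
The remaining 2/3 passes to Ifeoma's descendants per stirpes.
The 2/3 is divided into 4 equal shares of 1/6 among Folake, Abiodun, Uzoma, Ebele.
Folake is living and takes 1/6.
Abiodun predeceased; the 1/6 allotted to Abiodun's branch passes to Abiodun's issue by representation.
The 1/6 is divided into 2 equal shares of 1/12 among Temitope, Yetunde.
Temitope is living and takes 1/12.
Yetunde is living and takes 1/12.
Uzoma is living and takes 1/6.
Ebele is living and takes 1/6.

Ebele 1/6; Folake 1/6; Segun 1/3; Temitope 1/12; Uzoma 1/6; Yetunde 1/12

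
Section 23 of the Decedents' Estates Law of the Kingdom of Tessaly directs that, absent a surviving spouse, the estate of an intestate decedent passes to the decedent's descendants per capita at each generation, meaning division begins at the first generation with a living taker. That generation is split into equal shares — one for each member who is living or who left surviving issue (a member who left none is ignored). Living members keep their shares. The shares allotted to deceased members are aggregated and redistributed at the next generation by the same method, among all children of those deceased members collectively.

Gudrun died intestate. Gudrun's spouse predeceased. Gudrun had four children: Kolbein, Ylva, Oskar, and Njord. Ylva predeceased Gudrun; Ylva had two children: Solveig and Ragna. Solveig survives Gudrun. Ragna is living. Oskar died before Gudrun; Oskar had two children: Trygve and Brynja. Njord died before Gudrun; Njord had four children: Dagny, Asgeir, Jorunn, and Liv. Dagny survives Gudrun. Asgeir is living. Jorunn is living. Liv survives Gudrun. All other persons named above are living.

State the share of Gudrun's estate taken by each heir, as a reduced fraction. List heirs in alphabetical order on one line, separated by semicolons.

There is no surviving spouse, so the entire estate passes to Gudrun's descendants per capita at each generation.
At generation 1 (Kolbein, Ylva, Oskar, Njord) there are 4 shares of (1)/4 = 1/4 each.
Living: Kolbein — each takes 1/4.
Deceased: Ylva, Oskar, and Njord. Their combined 3/4 is pooled and carried to generation 2.
At generation 2 (Solveig, Ragna, Trygve, Brynja, Dagny, Asgeir, Jorunn, Liv) there are 8 shares of (3/4)/8 = 3/32 each.
Living: Solveig, Ragna, Trygve, Brynja, Dagny, Asgeir, Jorunn, and Liv — each takes 3/32.

Asgeir 3/32; Brynja 3/32; Dagny 3/32; Jorunn 3/32; Kolbein 1/4; Liv 3/32; Ragna 3/32; Solveig 3/32; Trygve 3/32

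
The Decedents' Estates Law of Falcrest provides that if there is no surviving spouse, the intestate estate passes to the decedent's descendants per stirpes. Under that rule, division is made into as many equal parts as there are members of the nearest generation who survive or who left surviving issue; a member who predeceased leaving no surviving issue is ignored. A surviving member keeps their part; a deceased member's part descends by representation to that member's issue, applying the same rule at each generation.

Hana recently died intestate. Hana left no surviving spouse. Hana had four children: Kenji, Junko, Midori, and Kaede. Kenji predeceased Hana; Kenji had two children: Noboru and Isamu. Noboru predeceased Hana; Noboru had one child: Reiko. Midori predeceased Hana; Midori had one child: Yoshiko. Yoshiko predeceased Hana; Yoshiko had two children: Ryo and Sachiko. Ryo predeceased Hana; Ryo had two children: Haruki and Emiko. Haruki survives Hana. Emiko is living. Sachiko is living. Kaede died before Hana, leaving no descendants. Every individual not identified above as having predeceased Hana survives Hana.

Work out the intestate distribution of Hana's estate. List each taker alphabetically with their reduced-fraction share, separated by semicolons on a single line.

There is no surviving spouse, so the entire estate passes to Hana's descendants per stirpes.
Kaede left no surviving issue, so that branch lapses and is disregarded.
The estate is divided into 3 equal shares of 1/3 among Kenji, Junko, Midori.
Kenji predeceased; the 1/3 allotted to Kenji's branch passes to Kenji's issue by representation.
The 1/3 is divided into 2 equal shares of 1/6 among Noboru, Isamu.
Noboru predeceased; the 1/6 allotted to Noboru's branch passes to Noboru's issue by representation.
Reiko is the sole taker at this level and receives the full 1/6.
Isamu is living and takes 1/6.
Junko is living and takes 1/3.
Midori predeceased; the 1/3 allotted to Midori's branch passes to Midori's issue by representation.
Yoshiko's line is the sole branch at this level, so the full 1/3 passes to Yoshiko's issue by representation.
The 1/3 is divided into 2 equal shares of 1/6 among Ryo, Sachiko.
Ryo predeceased; the 1/6 allotted to Ryo's branch passes to Ryo's issue by representation.
The 1/6 is divided into 2 equal shares of 1/12 among Haruki, Emiko.
Haruki is living and takes 1/12.
Emiko is living and takes 1/12.
Sachiko is living and takes 1/6.

Emiko 1/12; Haruki 1/12; Isamu 1/6; Junko 1/3; Reiko 1/6; Sachiko 1/6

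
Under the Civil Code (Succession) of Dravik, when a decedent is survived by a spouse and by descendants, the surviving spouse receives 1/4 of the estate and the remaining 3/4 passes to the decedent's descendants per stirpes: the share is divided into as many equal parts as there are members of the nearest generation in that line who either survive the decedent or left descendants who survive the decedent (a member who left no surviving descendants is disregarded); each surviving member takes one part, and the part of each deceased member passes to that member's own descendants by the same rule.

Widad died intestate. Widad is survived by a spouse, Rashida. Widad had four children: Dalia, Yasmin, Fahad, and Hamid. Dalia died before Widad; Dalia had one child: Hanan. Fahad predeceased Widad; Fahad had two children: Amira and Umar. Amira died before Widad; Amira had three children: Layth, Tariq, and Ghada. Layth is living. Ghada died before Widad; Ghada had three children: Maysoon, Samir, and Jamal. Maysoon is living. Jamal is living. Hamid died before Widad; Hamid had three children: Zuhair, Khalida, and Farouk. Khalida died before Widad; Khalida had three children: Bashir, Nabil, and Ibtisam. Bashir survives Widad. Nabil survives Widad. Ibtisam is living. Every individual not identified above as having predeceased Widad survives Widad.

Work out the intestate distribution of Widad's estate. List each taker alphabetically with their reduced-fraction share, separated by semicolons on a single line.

Bashir 1/48; Farouk 1/16; Hanan 3/16; Ibtisam 1/48; Jamal 1/96; Layth 1/32; Maysoon 1/96; Nabil 1/48; Rashida 1/4; Samir 1/96; Tariq 1/32; Umar 3/32; Yasmin 3/16; Zuhair 1/16

Rashida, as surviving spouse, takes 1/4.
The remaining 3/4 passes to Widad's descendants per stirpes.
The 3/4 is divided into 4 equal shares of 3/16 among Dalia, Yasmin, Fahad, Hamid.
Dalia predeceased; the 3/16 allotted to Dalia's branch passes to Dalia's issue by representation.
Hanan is the sole taker at this level and receives the full 3/16.
Yasmin is living and takes 3/16.
Fahad predeceased; the 3/16 allotted to Fahad's branch passes to Fahad's issue by representation.
The 3/16 is divided into 2 equal shares of 3/32 among Amira, Umar.
Amira predeceased; the 3/32 allotted to Amira's branch passes to Amira's issue by representation.
The 3/32 is divided into 3 equal shares of 1/32 among Layth, Tariq, Ghada.
Layth is living and takes 1/32.
Tariq is living and takes 1/32.
Ghada predeceased; the 1/32 allotted to Ghada's branch passes to Ghada's issue by representation.
The 1/32 is divided into 3 equal shares of 1/96 among Maysoon, Samir, Jamal.
Maysoon is living and takes 1/96.
Samir is living and takes 1/96.
Jamal is living and takes 1/96.
Umar is living and takes 3/32.
Hamid predeceased; the 3/16 allotted to Hamid's branch passes to Hamid's issue by representation.
The 3/16 is divided into 3 equal shares of 1/16 among Zuhair, Khalida, Farouk.
Zuhair is living and takes 1/16.
Khalida predeceased; the 1/16 allotted to Khalida's branch passes to Khalida's issue by representation.
The 1/16 is divided into 3 equal shares of 1/48 among Bashir, Nabil, Ibtisam.
Bashir is living and takes 1/48.
Nabil is living and takes 1/48.
Ibtisam is living and takes 1/48.
Farouk is living and takes 1/16.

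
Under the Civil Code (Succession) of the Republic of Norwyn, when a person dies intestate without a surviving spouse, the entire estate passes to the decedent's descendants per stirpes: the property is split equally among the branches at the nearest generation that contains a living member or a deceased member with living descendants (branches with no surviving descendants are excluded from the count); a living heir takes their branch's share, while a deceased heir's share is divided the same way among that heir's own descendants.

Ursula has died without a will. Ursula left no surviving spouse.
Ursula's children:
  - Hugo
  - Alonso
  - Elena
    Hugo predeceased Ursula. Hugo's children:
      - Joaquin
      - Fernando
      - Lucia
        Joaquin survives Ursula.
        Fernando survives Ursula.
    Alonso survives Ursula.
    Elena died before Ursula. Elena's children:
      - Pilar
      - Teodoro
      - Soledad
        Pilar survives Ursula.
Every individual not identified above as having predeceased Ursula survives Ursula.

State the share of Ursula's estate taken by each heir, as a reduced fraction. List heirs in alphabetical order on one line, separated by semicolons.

There is no surviving spouse, so the entire estate passes to Ursula's descendants per stirpes.
The estate is divided into 3 equal shares of 1/3 among Hugo, Alonso, Elena.
Hugo predeceased; the 1/3 allotted to Hugo's branch passes to Hugo's issue by representation.
The 1/3 is divided into 3 equal shares of 1/9 among Joaquin, Fernando, Lucia.
Joaquin is living and takes 1/9.
Fernando is living and takes 1/9.
Lucia is living and takes 1/9.
Alonso is living and takes 1/3.
Elena predeceased; the 1/3 allotted to Elena's branch passes to Elena's issue by representation.
The 1/3 is divided into 3 equal shares of 1/9 among Pilar, Teodoro, Soledad.
Pilar is living and takes 1/9.
Teodoro is living and takes 1/9.
Soledad is living and takes 1/9.

Alonso 1/3; Fernando 1/9; Joaquin 1/9; Lucia 1/9; Pilar 1/9; Soledad 1/9; Teodoro 1/9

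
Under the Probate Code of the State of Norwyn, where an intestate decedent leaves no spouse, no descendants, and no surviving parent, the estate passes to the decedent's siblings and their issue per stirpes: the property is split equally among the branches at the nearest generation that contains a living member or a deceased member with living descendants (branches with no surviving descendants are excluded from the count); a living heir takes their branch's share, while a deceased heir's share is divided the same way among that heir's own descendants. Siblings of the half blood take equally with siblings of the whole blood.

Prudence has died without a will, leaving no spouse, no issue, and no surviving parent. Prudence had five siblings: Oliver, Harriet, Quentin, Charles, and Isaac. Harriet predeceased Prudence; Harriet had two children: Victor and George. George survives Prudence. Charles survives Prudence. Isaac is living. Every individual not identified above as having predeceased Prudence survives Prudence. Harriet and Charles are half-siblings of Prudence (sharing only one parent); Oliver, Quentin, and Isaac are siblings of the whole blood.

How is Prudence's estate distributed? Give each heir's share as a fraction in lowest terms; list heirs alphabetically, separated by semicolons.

No spouse, descendants, or parent survives, so the estate passes to Prudence's siblings per stirpes.
Half-blood and whole-blood siblings take equally under the stated rule.
The estate is divided into 5 equal shares of 1/5 among Oliver, Harriet, Quentin, Charles, Isaac.
Oliver is living and takes 1/5.
Harriet predeceased; the 1/5 allotted to Harriet's branch passes to Harriet's issue by representation.
The 1/5 is divided into 2 equal shares of 1/10 among Victor, George.
Victor is living and takes 1/10.
George is living and takes 1/10.
Quentin is living and takes 1/5.
Charles is living and takes 1/5.
Isaac is living and takes 1/5.

Charles 1/5; George 1/10; Isaac 1/5; Oliver 1/5; Quentin 1/5; Victor 1/10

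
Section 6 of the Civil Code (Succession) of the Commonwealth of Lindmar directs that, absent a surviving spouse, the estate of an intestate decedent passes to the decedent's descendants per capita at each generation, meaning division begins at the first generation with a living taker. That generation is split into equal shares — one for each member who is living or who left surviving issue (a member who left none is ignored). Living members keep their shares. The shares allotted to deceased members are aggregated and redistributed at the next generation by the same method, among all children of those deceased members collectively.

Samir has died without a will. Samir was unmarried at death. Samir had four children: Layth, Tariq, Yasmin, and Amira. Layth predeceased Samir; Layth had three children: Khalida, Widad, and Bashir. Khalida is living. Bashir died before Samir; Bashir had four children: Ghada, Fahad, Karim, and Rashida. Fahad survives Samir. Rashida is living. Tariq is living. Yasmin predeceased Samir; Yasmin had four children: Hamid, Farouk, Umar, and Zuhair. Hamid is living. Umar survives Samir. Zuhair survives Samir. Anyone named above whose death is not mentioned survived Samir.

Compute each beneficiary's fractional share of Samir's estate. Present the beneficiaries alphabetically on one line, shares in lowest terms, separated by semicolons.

Amira 1/4; Fahad 1/56; Farouk 1/14; Ghada 1/56; Hamid 1/14; Karim 1/56; Khalida 1/14; Rashida 1/56; Tariq 1/4; Umar 1/14; Widad 1/14; Zuhair 1/14

There is no surviving spouse, so the entire estate passes to Samir's descendants per capita at each generation.
At generation 1 (Layth, Tariq, Yasmin, Amira) there are 4 shares of (1)/4 = 1/4 each.
Living: Tariq and Amira — each takes 1/4.
Deceased: Layth and Yasmin. Their combined 1/2 is pooled and carried to generation 2.
At generation 2 (Khalida, Widad, Bashir, Hamid, Farouk, Umar, Zuhair) there are 7 shares of (1/2)/7 = 1/14 each.
Living: Khalida, Widad, Hamid, Farouk, Umar, and Zuhair — each takes 1/14.
Deceased: Bashir. That 1/14 share is carried to generation 3.
At generation 3 (Ghada, Fahad, Karim, Rashida) there are 4 shares of (1/14)/4 = 1/56 each.
Living: Ghada, Fahad, Karim, and Rashida — each takes 1/56.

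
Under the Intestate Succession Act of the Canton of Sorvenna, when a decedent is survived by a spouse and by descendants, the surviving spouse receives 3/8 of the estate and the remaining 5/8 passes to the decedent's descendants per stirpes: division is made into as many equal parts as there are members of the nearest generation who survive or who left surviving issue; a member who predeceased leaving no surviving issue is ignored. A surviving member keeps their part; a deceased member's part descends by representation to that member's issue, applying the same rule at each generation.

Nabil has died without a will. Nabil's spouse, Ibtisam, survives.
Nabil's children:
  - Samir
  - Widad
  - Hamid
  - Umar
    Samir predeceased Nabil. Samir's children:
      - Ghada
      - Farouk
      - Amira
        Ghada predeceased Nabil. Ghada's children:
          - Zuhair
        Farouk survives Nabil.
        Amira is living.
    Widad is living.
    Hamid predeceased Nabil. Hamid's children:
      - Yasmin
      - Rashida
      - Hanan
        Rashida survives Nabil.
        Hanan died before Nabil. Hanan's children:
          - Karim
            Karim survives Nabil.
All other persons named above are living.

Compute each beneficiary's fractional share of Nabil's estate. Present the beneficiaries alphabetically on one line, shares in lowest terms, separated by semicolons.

Amira 5/96; Farouk 5/96; Ibtisam 3/8; Karim 5/96; Rashida 5/96; Umar 5/32; Widad 5/32; Yasmin 5/96; Zuhair 5/96

Ibtisam, as surviving spouse, takes 3/8.
The remaining 5/8 passes to Nabil's descendants per stirpes.
The 5/8 is divided into 4 equal shares of 5/32 among Samir, Widad, Hamid, Umar.
Samir predeceased; the 5/32 allotted to Samir's branch passes to Samir's issue by representation.
The 5/32 is divided into 3 equal shares of 5/96 among Ghada, Farouk, Amira.
Ghada predeceased; the 5/96 allotted to Ghada's branch passes to Ghada's issue by representation.
Zuhair is the sole taker at this level and receives the full 5/96.
Farouk is living and takes 5/96.
Amira is living and takes 5/96.
Widad is living and takes 5/32.
Hamid predeceased; the 5/32 allotted to Hamid's branch passes to Hamid's issue by representation.
The 5/32 is divided into 3 equal shares of 5/96 among Yasmin, Rashida, Hanan.
Yasmin is living and takes 5/96.
Rashida is living and takes 5/96.
Hanan predeceased; the 5/96 allotted to Hanan's branch passes to Hanan's issue by representation.
Karim is the sole taker at this level and receives the full 5/96.
Umar is living and takes 5/32.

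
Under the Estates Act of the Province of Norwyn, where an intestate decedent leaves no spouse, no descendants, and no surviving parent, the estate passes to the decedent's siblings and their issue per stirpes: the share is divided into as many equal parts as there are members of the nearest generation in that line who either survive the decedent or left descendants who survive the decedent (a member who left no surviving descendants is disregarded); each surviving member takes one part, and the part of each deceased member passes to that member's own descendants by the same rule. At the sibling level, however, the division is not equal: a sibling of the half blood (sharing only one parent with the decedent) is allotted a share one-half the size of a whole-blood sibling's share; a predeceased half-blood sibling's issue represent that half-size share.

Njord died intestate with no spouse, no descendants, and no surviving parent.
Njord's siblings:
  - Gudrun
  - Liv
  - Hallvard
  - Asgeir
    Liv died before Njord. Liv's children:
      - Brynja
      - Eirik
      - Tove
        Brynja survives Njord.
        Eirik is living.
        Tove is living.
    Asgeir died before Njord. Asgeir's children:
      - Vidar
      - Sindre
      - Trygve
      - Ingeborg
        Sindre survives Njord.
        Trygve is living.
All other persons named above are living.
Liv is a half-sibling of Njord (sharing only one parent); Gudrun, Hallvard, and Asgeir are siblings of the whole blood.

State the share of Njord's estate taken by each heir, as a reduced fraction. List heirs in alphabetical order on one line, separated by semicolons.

No spouse, descendants, or parent survives, so the estate passes to Njord's siblings per stirpes.
Half-blood siblings count for one-half the weight of whole-blood siblings at the initial division.
Dividing 1 in proportion to weights (total weight 7/2): Gudrun (weight 1) → 2/7; Liv (weight 1/2) → 1/7; Hallvard (weight 1) → 2/7; Asgeir (weight 1) → 2/7.
Gudrun is living and takes 2/7.
Liv predeceased; the 1/7 allotted to Liv's branch passes to Liv's issue by representation.
The 1/7 is divided into 3 equal shares of 1/21 among Brynja, Eirik, Tove.
Brynja is living and takes 1/21.
Eirik is living and takes 1/21.
Tove is living and takes 1/21.
Hallvard is living and takes 2/7.
Asgeir predeceased; the 2/7 allotted to Asgeir's branch passes to Asgeir's issue by representation.
The 2/7 is divided into 4 equal shares of 1/14 among Vidar, Sindre, Trygve, Ingeborg.
Vidar is living and takes 1/14.
Sindre is living and takes 1/14.
Trygve is living and takes 1/14.
Ingeborg is living and takes 1/14.

Brynja 1/21; Eirik 1/21; Gudrun 2/7; Hallvard 2/7; Ingeborg 1/14; Sindre 1/14; Tove 1/21; Trygve 1/14; Vidar 1/14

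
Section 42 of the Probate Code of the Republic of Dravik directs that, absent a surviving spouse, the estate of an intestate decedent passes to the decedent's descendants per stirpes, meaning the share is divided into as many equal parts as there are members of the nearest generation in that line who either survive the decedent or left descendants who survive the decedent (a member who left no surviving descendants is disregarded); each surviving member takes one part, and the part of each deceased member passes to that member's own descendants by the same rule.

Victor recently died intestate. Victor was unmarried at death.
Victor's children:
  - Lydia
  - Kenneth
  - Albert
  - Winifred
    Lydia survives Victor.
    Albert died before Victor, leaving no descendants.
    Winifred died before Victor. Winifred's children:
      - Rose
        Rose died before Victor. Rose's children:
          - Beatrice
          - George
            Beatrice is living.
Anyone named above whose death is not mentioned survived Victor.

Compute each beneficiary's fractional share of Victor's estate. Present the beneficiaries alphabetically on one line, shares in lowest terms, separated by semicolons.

There is no surviving spouse, so the entire estate passes to Victor's descendants per stirpes.
Albert left no surviving issue, so that branch lapses and is disregarded.
The estate is divided into 3 equal shares of 1/3 among Lydia, Kenneth, Winifred.
Lydia is living and takes 1/3.
Kenneth is living and takes 1/3.
Winifred predeceased; the 1/3 allotted to Winifred's branch passes to Winifred's issue by representation.
Rose's line is the sole branch at this level, so the full 1/3 passes to Rose's issue by representation.
The 1/3 is divided into 2 equal shares of 1/6 among Beatrice, George.
Beatrice is living and takes 1/6.
George is living and takes 1/6.

Beatrice 1/6; George 1/6; Kenneth 1/3; Lydia 1/3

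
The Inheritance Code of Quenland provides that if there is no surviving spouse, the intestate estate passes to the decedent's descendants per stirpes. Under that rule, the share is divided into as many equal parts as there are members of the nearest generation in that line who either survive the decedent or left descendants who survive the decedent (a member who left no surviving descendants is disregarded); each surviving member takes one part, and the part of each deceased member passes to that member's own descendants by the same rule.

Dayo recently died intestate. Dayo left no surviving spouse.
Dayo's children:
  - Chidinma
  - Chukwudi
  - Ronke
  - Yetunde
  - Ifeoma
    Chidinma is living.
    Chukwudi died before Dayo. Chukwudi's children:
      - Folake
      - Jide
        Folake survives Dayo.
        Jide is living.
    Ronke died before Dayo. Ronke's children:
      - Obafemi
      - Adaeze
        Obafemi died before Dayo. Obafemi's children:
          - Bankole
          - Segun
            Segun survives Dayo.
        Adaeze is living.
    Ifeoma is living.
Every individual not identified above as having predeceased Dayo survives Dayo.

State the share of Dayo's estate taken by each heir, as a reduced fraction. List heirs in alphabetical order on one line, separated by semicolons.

There is no surviving spouse, so the entire estate passes to Dayo's descendants per stirpes.
The estate is divided into 5 equal shares of 1/5 among Chidinma, Chukwudi, Ronke, Yetunde, Ifeoma.
Chidinma is living and takes 1/5.
Chukwudi predeceased; the 1/5 allotted to Chukwudi's branch passes to Chukwudi's issue by representation.
The 1/5 is divided into 2 equal shares of 1/10 among Folake, Jide.
Folake is living and takes 1/10.
Jide is living and takes 1/10.
Ronke predeceased; the 1/5 allotted to Ronke's branch passes to Ronke's issue by representation.
The 1/5 is divided into 2 equal shares of 1/10 among Obafemi, Adaeze.
Obafemi predeceased; the 1/10 allotted to Obafemi's branch passes to Obafemi's issue by representation.
The 1/10 is divided into 2 equal shares of 1/20 among Bankole, Segun.
Bankole is living and takes 1/20.
Segun is living and takes 1/20.
Adaeze is living and takes 1/10.
Yetunde is living and takes 1/5.
Ifeoma is living and takes 1/5.

Adaeze 1/10; Bankole 1/20; Chidinma 1/5; Folake 1/10; Ifeoma 1/5; Jide 1/10; Segun 1/20; Yetunde 1/5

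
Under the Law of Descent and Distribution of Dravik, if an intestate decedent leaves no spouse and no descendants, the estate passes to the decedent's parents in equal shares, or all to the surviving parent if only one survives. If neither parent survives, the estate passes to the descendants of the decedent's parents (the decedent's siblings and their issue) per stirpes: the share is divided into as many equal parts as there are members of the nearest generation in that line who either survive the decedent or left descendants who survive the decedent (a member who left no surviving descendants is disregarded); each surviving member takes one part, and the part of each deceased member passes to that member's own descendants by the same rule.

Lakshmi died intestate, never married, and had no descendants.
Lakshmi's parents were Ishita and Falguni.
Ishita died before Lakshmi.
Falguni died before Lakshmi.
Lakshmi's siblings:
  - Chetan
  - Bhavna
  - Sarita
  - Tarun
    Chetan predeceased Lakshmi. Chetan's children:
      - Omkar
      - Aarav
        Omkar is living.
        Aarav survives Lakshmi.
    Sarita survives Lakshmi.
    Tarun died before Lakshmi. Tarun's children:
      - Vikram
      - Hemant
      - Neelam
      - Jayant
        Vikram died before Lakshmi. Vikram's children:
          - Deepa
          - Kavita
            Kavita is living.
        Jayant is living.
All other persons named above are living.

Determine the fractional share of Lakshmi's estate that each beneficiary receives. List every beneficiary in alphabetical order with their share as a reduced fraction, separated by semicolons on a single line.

Neither parent survives and there are no descendants, so the estate passes to Lakshmi's siblings and their issue per stirpes.
The estate is divided into 4 equal shares of 1/4 among Chetan, Bhavna, Sarita, Tarun.
Chetan predeceased; the 1/4 allotted to Chetan's branch passes to Chetan's issue by representation.
The 1/4 is divided into 2 equal shares of 1/8 among Omkar, Aarav.
Omkar is living and takes 1/8.
Aarav is living and takes 1/8.
Bhavna is living and takes 1/4.
Sarita is living and takes 1/4.
Tarun predeceased; the 1/4 allotted to Tarun's branch passes to Tarun's issue by representation.
The 1/4 is divided into 4 equal shares of 1/16 among Vikram, Hemant, Neelam, Jayant.
Vikram predeceased; the 1/16 allotted to Vikram's branch passes to Vikram's issue by representation.
The 1/16 is divided into 2 equal shares of 1/32 among Deepa, Kavita.
Deepa is living and takes 1/32.
Kavita is living and takes 1/32.
Hemant is living and takes 1/16.
Neelam is living and takes 1/16.
Jayant is living and takes 1/16.

Aarav 1/8; Bhavna 1/4; Deepa 1/32; Hemant 1/16; Jayant 1/16; Kavita 1/32; Neelam 1/16; Omkar 1/8; Sarita 1/4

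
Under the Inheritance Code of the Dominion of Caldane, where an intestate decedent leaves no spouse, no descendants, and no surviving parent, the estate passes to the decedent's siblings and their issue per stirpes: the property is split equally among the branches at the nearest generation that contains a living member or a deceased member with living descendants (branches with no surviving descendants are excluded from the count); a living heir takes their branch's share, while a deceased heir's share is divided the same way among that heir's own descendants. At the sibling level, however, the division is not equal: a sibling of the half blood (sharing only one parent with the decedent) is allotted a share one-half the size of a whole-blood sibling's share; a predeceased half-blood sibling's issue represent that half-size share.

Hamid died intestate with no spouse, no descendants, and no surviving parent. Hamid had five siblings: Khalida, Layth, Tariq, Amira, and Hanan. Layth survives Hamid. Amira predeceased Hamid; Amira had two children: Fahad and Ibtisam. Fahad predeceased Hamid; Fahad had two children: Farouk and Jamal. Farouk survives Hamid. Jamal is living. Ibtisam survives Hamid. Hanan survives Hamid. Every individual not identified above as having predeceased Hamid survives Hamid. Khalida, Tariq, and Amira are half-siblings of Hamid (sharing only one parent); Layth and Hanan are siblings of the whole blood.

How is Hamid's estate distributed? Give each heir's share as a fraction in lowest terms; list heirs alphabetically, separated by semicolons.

Farouk 1/28; Hanan 2/7; Ibtisam 1/14; Jamal 1/28; Khalida 1/7; Layth 2/7; Tariq 1/7

No spouse, descendants, or parent survives, so the estate passes to Hamid's siblings per stirpes.
Half-blood siblings count for one-half the weight of whole-blood siblings at the initial division.
Dividing 1 in proportion to weights (total weight 7/2): Khalida (weight 1/2) → 1/7; Layth (weight 1) → 2/7; Tariq (weight 1/2) → 1/7; Amira (weight 1/2) → 1/7; Hanan (weight 1) → 2/7.
Khalida is living and takes 1/7.
Layth is living and takes 2/7.
Tariq is living and takes 1/7.
Amira predeceased; the 1/7 allotted to Amira's branch passes to Amira's issue by representation.
The 1/7 is divided into 2 equal shares of 1/14 among Fahad, Ibtisam.
Fahad predeceased; the 1/14 allotted to Fahad's branch passes to Fahad's issue by representation.
The 1/14 is divided into 2 equal shares of 1/28 among Farouk, Jamal.
Farouk is living and takes 1/28.
Jamal is living and takes 1/28.
Ibtisam is living and takes 1/14.
Hanan is living and takes 2/7.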